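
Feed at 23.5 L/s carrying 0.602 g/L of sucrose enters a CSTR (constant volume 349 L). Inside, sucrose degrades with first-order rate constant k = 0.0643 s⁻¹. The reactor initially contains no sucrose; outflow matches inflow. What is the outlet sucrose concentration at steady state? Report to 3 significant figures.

0.308 g/L

Accumulation = in − out − consumed: V dC/dt = Q C_in − Q C − k V C.
At steady state: 0 = Q C_in − (Q + kV) C_ss, so C_ss = Q C_in/(Q + kV).
C_ss = 23.5·0.602/(23.5 + 0.0643·349) = 14.147/45.941 = 0.30794 g/L.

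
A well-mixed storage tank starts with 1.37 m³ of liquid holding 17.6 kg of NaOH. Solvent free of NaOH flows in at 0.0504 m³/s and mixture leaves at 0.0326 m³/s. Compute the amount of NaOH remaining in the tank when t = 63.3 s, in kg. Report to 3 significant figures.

Total volume: dV/dt = Q_in − Q_out = 0.017800 m³/s, so V(t) = 1.37 + 0.017800 t and V(63.3) = 2.4967 m³.
Species balance (pure solvent in): dm/dt = −Q_out · m/V(t).
dm/m = −Q_out dt/(V₀ + 0.017800 t); integrating gives ln(m/m₀) = −(Q_out/(Q_in−Q_out)) ln(V/V₀).
m = m₀ (V₀/V)^(Q_out/(Q_in−Q_out)) = 17.6 × (1.37/2.4967)^(1.8315) = 5.8632 kg.

5.86 kg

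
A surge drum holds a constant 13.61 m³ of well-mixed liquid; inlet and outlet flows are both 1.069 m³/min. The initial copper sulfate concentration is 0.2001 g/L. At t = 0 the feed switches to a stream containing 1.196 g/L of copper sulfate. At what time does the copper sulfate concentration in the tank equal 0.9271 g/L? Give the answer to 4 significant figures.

16.67 min

Species balance: V dC/dt = Q(C_in − C) ⇒ τ = V/Q = 12.7315 min.
C(t) = C_in + (C₀ − C_in) e^(−t/τ). Set C = 0.9271 and solve for t:
e^(−t/τ) = (C − C_in)/(C₀ − C_in) = (0.9271 − 1.196)/(0.2001 − 1.196) = 0.270007
t = −τ ln(…) = 12.7315 × 1.30931 = 16.6695 min.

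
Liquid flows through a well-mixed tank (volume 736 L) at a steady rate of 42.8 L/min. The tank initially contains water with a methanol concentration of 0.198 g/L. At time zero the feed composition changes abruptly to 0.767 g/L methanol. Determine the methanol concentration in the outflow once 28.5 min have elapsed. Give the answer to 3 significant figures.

Transient balance on the dissolved component: V dC/dt = Q(C_in − C).
Rewrite as dC/dt + C/τ = C_in/τ, τ = V/Q = 17.196 min.
C approaches C_in exponentially: C(t) = C_in + (C₀ − C_in) e^(−t/τ).
C(28.5) = 0.767 + (0.198 − 0.767)·e^(−28.5/17.196) = 0.767 + (-0.56900)·0.19065 = 0.65852 g/L.

0.659 g/L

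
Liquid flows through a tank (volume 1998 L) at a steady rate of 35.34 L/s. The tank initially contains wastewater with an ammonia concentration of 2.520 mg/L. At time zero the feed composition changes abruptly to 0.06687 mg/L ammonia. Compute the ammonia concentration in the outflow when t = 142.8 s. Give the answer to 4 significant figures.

Species balance on the tank: V dC/dt = Q(C_in − C).
Time constant τ = V/Q = 1998/35.34 = 56.5365 s.
C approaches C_in exponentially: C(t) = C_in + (C₀ − C_in) e^(−t/τ).
C(142.8) = 0.06687 + (2.520 − 0.06687)·e^(−142.8/56.5365) = 0.06687 + (2.45313)·0.0799941 = 0.263106 mg/L.

0.2631 mg/L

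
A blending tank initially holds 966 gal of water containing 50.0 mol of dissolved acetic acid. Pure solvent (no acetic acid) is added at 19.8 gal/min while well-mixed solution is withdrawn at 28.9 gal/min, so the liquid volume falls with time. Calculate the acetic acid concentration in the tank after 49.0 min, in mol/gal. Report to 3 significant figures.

Let m(t) be the amount of acetic acid. Volume: V(t) = V₀ + (Q_in − Q_out) t = 966 − 9.1000 t; V(49.0) = 520.10 gal.
Solute balance: dm/dt = 0 − Q_out C = −Q_out m/V(t).
Separate: dm/m = −Q_out dt/V(t) ⇒ ln(m/m₀) = −(Q_out/(Q_in−Q_out)) ln(V/V₀).
m = m₀ (V₀/V)^(Q_out/(Q_in−Q_out)) = 50.0 × (966/520.10)^(-3.1758) = 6.9988 mol.
C = m/V = 6.9988/520.10 = 0.013457 mol/gal.

0.0135 mol/gal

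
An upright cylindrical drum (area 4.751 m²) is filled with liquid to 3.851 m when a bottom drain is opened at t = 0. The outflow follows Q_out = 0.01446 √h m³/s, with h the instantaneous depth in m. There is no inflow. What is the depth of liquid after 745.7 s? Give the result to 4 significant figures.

0.6849 m

Volume balance on the tank: A dh/dt = −0.01446 √h.
This is separable: 2 d(√h)/dt = −0.01446/A, so √h = √h₀ − (0.01446/(2A)) t.
√h = √3.851 − 0.01446·745.7/(2·4.751) = 1.96240 − 1.13479 = 0.827602.
h = 0.827602² = 0.684924 m.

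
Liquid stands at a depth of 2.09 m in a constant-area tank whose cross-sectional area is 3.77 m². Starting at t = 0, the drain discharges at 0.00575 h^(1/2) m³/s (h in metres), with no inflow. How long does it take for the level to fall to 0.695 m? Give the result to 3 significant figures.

Unsteady balance on liquid volume: A dh/dt = −0.00575 √h.
∫ h^(−1/2) dh = −(0.00575/A) ∫ dt, giving 2√h = 2√h₀ − (0.00575/A) t.
t = 2A(√h₀ − √h)/0.00575 = 2·3.77·(√2.09 − √0.695)/0.00575
  = 7.5400 × (1.4457 − 0.83367) / 0.00575 = 802.54 s.

803 s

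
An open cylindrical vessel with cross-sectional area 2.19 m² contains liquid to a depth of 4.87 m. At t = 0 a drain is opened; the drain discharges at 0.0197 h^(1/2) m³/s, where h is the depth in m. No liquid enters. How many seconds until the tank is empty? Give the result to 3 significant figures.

With no inflow, A dh/dt = −0.0197 √h.
∫ h^(−1/2) dh = −(0.0197/A) ∫ dt, giving 2√h = 2√h₀ − (0.0197/A) t.
Tank is empty when √h = 0: t_empty = 2A√h₀/0.0197.
t_empty = 2·2.19·√4.87/0.0197 = 4.3800·2.2068/0.0197 = 490.65 s.

491 s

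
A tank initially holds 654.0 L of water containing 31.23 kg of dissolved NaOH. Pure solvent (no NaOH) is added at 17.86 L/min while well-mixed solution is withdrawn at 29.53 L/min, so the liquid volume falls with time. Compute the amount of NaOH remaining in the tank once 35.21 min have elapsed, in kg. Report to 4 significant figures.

2.553 kg

Let m(t) be the amount of NaOH. Volume: V(t) = V₀ + (Q_in − Q_out) t = 654.0 − 11.6700 t; V(35.21) = 243.099 L.
No NaOH enters, so dm/dt = −Q_out · (m/V).
Separate: dm/m = −Q_out dt/V(t) ⇒ ln(m/m₀) = −(Q_out/(Q_in−Q_out)) ln(V/V₀).
m = m₀ (V₀/V)^(Q_out/(Q_in−Q_out)) = 31.23 × (654.0/243.099)^(-2.53042) = 2.55278 kg.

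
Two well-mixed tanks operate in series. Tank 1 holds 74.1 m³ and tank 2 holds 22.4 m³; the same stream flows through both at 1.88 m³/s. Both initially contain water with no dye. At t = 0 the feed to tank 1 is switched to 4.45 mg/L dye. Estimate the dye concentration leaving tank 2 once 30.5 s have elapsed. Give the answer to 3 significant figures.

1.66 mg/L

Time constants: τᵢ = Vᵢ/Q for each well-mixed tank.
τ₁ = 74.1/1.88 = 39.415 s; τ₂ = 22.4/1.88 = 11.915 s.
Solving the cascade with C₁(0)=C₂(0)=0 gives C₂(t) = C_in[1 − (τ₁ e^(−t/τ₁) − τ₂ e^(−t/τ₂))/(τ₁ − τ₂)].
At t = 30.5: e^(−t/τ₁) = 0.46125, e^(−t/τ₂) = 0.077319.
C₂ = 4.45·[1 − (39.415·0.46125 − 11.915·0.077319)/(27.500)] = 4.45·0.37241 = 1.6572 mg/L.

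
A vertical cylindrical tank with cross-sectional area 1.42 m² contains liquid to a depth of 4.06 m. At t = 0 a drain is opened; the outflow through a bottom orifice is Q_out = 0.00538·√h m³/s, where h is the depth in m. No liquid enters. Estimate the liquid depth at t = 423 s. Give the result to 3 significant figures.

1.47 m

A dh/dt = −Q_out = −0.00538 √h.
Separate and integrate: 2(√h − √h₀) = −(0.00538/A) t.
√h = √4.06 − 0.00538·423/(2·1.42) = 2.0149 − 0.80132 = 1.2136.
h = 1.2136² = 1.4729 m.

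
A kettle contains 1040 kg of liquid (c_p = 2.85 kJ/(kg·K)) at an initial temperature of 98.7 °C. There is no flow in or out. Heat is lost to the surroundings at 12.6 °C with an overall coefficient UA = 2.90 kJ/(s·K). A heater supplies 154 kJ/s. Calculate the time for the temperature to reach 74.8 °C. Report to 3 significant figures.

1320 s

Lumped-capacitance energy balance: M c_p dT/dt = UA(T_amb − T) + Q̇.
τ = M c_p/UA = 1022.1 s; T_ss = T_amb + Q̇/UA = 12.6 + 154/2.90 = 65.703 °C.
T(t) = T_ss + (T₀ − T_ss)e^(−t/τ); set T = 74.8:
t = −τ ln[(T − T_ss)/(T₀ − T_ss)] = −1022.1 · ln(0.27568) = 1316.9 s.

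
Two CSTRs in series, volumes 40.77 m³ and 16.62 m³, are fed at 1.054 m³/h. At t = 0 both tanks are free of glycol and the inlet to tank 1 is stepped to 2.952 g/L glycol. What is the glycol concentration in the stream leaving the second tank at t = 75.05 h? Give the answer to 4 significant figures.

2.253 g/L

Each tank obeys Vᵢ dCᵢ/dt = Q(Cᵢ₋₁ − Cᵢ), so τᵢ = Vᵢ/Q.
τ₁ = 40.77/1.054 = 38.6812 h; τ₂ = 16.62/1.054 = 15.7685 h.
Tank 1: C₁ = C_in(1 − e^(−t/τ₁)). Tank 2 (τ₁ ≠ τ₂): C₂ = C_in[1 − (τ₁ e^(−t/τ₁) − τ₂ e^(−t/τ₂))/(τ₁ − τ₂)].
At t = 75.05: e^(−t/τ₁) = 0.143673, e^(−t/τ₂) = 0.00856999.
C₂ = 2.952·[1 − (38.6812·0.143673 − 15.7685·0.00856999)/(22.9127)] = 2.952·0.763350 = 2.25341 g/L.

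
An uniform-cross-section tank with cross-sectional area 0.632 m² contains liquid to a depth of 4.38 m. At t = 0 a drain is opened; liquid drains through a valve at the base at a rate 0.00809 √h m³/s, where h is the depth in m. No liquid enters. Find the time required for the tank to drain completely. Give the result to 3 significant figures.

A dh/dt = −Q_out = −0.00809 √h.
This is separable: 2 d(√h)/dt = −0.00809/A, so √h = √h₀ − (0.00809/(2A)) t.
Set h = 0: 2√h₀ = (0.00809/A) t_empty ⇒ t_empty = 2A√h₀/0.00809.
t_empty = 2·0.632·√4.38/0.00809 = 1.2640·2.0928/0.00809 = 326.99 s.

327 s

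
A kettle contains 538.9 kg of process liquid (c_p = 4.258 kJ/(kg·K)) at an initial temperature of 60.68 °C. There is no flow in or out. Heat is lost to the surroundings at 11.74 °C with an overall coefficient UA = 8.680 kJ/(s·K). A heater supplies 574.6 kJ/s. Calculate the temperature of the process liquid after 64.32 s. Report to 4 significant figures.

Energy balance: M c_p dT/dt = −UA(T − T_amb) + Q̇.
dT/dt = (T_ss − T)/τ with T_ss = T_amb + Q̇/UA = 11.74 + 574.6/8.680 = 77.9382 °C, τ = M c_p/UA = 538.9·4.258/8.680 = 264.359 s.
T approaches T_ss exponentially: T(t) = T_ss + (T₀ − T_ss) e^(−t/τ).
T(64.32) = 77.9382 + (-17.2582)·0.784032 = 64.4072 °C.

64.41 °C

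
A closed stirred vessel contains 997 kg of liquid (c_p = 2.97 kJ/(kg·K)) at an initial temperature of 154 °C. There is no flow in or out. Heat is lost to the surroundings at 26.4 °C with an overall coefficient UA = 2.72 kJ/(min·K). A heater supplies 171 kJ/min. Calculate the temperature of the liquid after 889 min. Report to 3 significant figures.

M c_p dT/dt = −UA(T − T_amb) + Q̇.
dT/dt = (T_ss − T)/τ with T_ss = T_amb + Q̇/UA = 26.4 + 171/2.72 = 89.268 °C, τ = M c_p/UA = 997·2.97/2.72 = 1088.6 min.
Solution: T(t) = T_ss + (T₀ − T_ss) e^(−t/τ).
T(889) = 89.268 + (64.732)·0.44192 = 117.87 °C.

118 °C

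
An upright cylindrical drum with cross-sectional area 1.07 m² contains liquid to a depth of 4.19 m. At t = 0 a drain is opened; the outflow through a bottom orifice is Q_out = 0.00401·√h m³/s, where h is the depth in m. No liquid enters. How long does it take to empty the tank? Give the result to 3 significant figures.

1090 s

With no inflow, A dh/dt = −0.00401 √h.
Separate and integrate: 2(√h − √h₀) = −(0.00401/A) t.
Set h = 0: 2√h₀ = (0.00401/A) t_empty ⇒ t_empty = 2A√h₀/0.00401.
t_empty = 2·1.07·√4.19/0.00401 = 2.1400·2.0469/0.00401 = 1092.4 s.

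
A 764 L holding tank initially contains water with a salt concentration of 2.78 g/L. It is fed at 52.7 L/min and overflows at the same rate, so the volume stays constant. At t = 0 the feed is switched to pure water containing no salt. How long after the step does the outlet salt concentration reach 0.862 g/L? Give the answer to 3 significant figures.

Species balance on the tank: V dC/dt = Q(C_in − C), so τ = V/Q = 14.497 min.
C(t) = C_in + (C₀ − C_in) e^(−t/τ). Set C = 0.862 and solve for t:
e^(−t/τ) = (C − C_in)/(C₀ − C_in) = (0.862 − 0)/(2.78 − 0) = 0.31007
t = −τ ln(…) = 14.497 × 1.1710 = 16.975 min.

17.0 min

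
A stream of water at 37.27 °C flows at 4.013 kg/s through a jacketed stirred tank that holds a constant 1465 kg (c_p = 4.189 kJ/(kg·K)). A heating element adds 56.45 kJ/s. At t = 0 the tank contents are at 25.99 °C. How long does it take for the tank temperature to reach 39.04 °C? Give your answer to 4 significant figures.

810.9 s

M c_p dT/dt = ṁ c_p (T_in − T) + Q̇.
τ = M/ṁ = 365.064 s; T_ss = T_in + Q̇/(ṁ c_p) = 40.6280 °C.
T(t) = T_ss + (T₀ − T_ss) e^(−t/τ). Set T = 39.04:
e^(−t/τ) = (39.04 − 40.6280)/(25.99 − 40.6280) = 0.108487
t = −365.064 · ln(0.108487) = 810.853 s.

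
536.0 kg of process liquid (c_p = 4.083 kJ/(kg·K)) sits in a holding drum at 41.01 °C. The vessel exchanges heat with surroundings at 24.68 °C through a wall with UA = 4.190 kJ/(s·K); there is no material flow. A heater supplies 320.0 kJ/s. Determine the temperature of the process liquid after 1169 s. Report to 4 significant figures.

94.65 °C

M c_p dT/dt = −UA(T − T_amb) + Q̇.
dT/dt = (T_ss − T)/τ with T_ss = T_amb + Q̇/UA = 24.68 + 320.0/4.190 = 101.052 °C, τ = M c_p/UA = 536.0·4.083/4.190 = 522.312 s.
Solution: T(t) = T_ss + (T₀ − T_ss) e^(−t/τ).
T(1169) = 101.052 + (-60.0423)·0.106658 = 94.6483 °C.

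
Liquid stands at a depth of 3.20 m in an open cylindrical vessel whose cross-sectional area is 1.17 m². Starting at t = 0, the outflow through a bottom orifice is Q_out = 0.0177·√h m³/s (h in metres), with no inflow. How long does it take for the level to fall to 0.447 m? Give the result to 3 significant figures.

148 s

Accumulation of liquid (constant cross-section A): A dh/dt = −0.0177 √h.
Separate and integrate: 2(√h − √h₀) = −(0.0177/A) t.
t = 2A(√h₀ − √h)/0.0177 = 2·1.17·(√3.20 − √0.447)/0.0177
  = 2.3400 × (1.7889 − 0.66858) / 0.0177 = 148.10 s.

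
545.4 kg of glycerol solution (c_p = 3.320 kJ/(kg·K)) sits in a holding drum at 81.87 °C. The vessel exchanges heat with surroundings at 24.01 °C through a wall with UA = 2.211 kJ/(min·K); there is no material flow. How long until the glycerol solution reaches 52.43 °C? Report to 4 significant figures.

First-law balance (no shaft work): M c_p dT/dt = −UA(T − T_amb).
τ = M c_p/UA = 818.963 min; T_ss = T_amb = 24.0100 °C.
T(t) = T_ss + (T₀ − T_ss)e^(−t/τ); set T = 52.43:
t = −τ ln[(T − T_ss)/(T₀ − T_ss)] = −818.963 · ln(0.491186) = 582.228 min.

582.2 min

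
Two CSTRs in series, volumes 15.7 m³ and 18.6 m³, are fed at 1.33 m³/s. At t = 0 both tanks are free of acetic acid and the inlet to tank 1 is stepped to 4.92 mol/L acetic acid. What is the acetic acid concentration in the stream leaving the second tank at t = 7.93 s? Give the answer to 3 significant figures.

0.627 mol/L

Time constants: τᵢ = Vᵢ/Q for each well-mixed tank.
τ₁ = 15.7/1.33 = 11.805 s; τ₂ = 18.6/1.33 = 13.985 s.
Solving the cascade with C₁(0)=C₂(0)=0 gives C₂(t) = C_in[1 − (τ₁ e^(−t/τ₁) − τ₂ e^(−t/τ₂))/(τ₁ − τ₂)].
At t = 7.93: e^(−t/τ₁) = 0.51080, e^(−t/τ₂) = 0.56720.
C₂ = 4.92·[1 − (11.805·0.51080 − 13.985·0.56720)/(-2.1805)] = 4.92·0.12744 = 0.62701 mol/L.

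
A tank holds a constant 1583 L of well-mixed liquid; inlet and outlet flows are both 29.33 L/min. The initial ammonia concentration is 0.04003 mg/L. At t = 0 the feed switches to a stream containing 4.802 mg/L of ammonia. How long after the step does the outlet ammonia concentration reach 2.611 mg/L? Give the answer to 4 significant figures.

Species balance: V dC/dt = Q(C_in − C) ⇒ τ = V/Q = 53.9720 min.
C(t) = C_in + (C₀ − C_in) e^(−t/τ). Set C = 2.611 and solve for t:
e^(−t/τ) = (C − C_in)/(C₀ − C_in) = (2.611 − 4.802)/(0.04003 − 4.802) = 0.460104
t = −τ ln(…) = 53.9720 × 0.776303 = 41.8987 min.

41.90 min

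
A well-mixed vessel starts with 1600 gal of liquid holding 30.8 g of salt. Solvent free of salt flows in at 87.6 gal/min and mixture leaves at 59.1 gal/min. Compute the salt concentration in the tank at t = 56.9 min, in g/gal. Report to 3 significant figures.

0.00224 g/gal

Total volume: dV/dt = Q_in − Q_out = 28.500 gal/min, so V(t) = 1600 + 28.500 t and V(56.9) = 3221.6 gal.
Solute balance: dm/dt = 0 − Q_out C = −Q_out m/V(t).
Separate: dm/m = −Q_out dt/V(t) ⇒ ln(m/m₀) = −(Q_out/(Q_in−Q_out)) ln(V/V₀).
m = m₀ (V₀/V)^(Q_out/(Q_in−Q_out)) = 30.8 × (1600/3221.6)^(2.0737) = 7.2150 g.
C = m/V = 7.2150/3221.6 = 0.0022395 g/gal.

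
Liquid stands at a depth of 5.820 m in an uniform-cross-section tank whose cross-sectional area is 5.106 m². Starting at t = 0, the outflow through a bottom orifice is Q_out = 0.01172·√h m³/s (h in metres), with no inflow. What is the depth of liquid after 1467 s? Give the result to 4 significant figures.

0.5312 m

Volume balance on the tank: A dh/dt = −0.01172 √h.
∫ h^(−1/2) dh = −(0.01172/A) ∫ dt, giving 2√h = 2√h₀ − (0.01172/A) t.
√h = √5.820 − 0.01172·1467/(2·5.106) = 2.41247 − 1.68363 = 0.728837.
h = 0.728837² = 0.531203 m.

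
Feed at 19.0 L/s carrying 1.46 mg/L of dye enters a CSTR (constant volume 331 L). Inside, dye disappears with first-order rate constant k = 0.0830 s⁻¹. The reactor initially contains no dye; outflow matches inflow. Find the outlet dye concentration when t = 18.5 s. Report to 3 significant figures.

0.552 mg/L

Accumulation = in − out − consumed: V dC/dt = Q C_in − Q C − k V C.
dC/dt = (Q/V) C_in − (Q/V + k) C; effective rate a = Q/V + k = 0.057402 + 0.0830 = 0.14040 s⁻¹.
C_ss = Q C_in/(Q + kV) = 0.59691 mg/L; C(t) = C_ss + (C₀ − C_ss) e^(−a t).
C(18.5) = 0.59691 + (-0.59691)·e^(−0.14040·18.5) = 0.59691 + (-0.59691)·0.074464 = 0.55246 mg/L.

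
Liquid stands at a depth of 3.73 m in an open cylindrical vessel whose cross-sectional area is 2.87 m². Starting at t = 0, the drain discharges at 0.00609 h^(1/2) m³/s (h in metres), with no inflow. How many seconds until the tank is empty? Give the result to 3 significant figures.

Mass balance (ρ constant): A dh/dt = −0.00609 √h.
This is separable: 2 d(√h)/dt = −0.00609/A, so √h = √h₀ − (0.00609/(2A)) t.
Set h = 0: 2√h₀ = (0.00609/A) t_empty ⇒ t_empty = 2A√h₀/0.00609.
t_empty = 2·2.87·√3.73/0.00609 = 5.7400·1.9313/0.00609 = 1820.3 s.

1820 s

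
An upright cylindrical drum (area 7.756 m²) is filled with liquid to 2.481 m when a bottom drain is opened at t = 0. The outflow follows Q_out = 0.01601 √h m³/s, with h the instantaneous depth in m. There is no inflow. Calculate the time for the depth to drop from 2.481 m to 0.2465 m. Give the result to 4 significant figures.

With no inflow, A dh/dt = −0.01601 √h.
Separate and integrate: 2(√h − √h₀) = −(0.01601/A) t.
t = 2A(√h₀ − √h)/0.01601 = 2·7.756·(√2.481 − √0.2465)/0.01601
  = 15.5120 × (1.57512 − 0.496488) / 0.01601 = 1045.08 s.

1045 s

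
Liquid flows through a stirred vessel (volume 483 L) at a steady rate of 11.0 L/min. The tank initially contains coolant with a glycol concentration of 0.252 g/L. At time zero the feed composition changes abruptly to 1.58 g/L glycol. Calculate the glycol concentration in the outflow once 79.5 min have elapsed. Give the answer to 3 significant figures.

Accumulation = in − out for the solute gives V dC/dt = Q(C_in − C).
Time constant τ = V/Q = 483/11.0 = 43.909 min.
C approaches C_in exponentially: C(t) = C_in + (C₀ − C_in) e^(−t/τ).
C(79.5) = 1.58 + (0.252 − 1.58)·e^(−79.5/43.909) = 1.58 + (-1.3280)·0.16356 = 1.3628 g/L.

1.36 g/L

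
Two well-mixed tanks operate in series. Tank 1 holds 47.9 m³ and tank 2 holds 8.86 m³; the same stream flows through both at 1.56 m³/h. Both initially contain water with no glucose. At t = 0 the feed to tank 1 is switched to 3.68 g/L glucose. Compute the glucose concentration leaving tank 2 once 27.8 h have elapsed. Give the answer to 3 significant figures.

1.86 g/L

Each tank obeys Vᵢ dCᵢ/dt = Q(Cᵢ₋₁ − Cᵢ), so τᵢ = Vᵢ/Q.
τ₁ = 47.9/1.56 = 30.705 h; τ₂ = 8.86/1.56 = 5.6795 h.
Tank 1: C₁ = C_in(1 − e^(−t/τ₁)). Tank 2 (τ₁ ≠ τ₂): C₂ = C_in[1 − (τ₁ e^(−t/τ₁) − τ₂ e^(−t/τ₂))/(τ₁ − τ₂)].
At t = 27.8: e^(−t/τ₁) = 0.40439, e^(−t/τ₂) = 0.0074853.
C₂ = 3.68·[1 − (30.705·0.40439 − 5.6795·0.0074853)/(25.026)] = 3.68·0.50554 = 1.8604 g/L.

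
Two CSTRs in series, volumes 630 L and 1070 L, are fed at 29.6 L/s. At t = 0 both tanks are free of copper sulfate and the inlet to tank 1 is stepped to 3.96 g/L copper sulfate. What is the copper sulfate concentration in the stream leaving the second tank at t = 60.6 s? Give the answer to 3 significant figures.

Time constants: τᵢ = Vᵢ/Q for each well-mixed tank.
τ₁ = 630/29.6 = 21.284 s; τ₂ = 1070/29.6 = 36.149 s.
Tank 1: C₁ = C_in(1 − e^(−t/τ₁)). Tank 2 (τ₁ ≠ τ₂): C₂ = C_in[1 − (τ₁ e^(−t/τ₁) − τ₂ e^(−t/τ₂))/(τ₁ − τ₂)].
At t = 60.6: e^(−t/τ₁) = 0.058004, e^(−t/τ₂) = 0.18704.
C₂ = 3.96·[1 − (21.284·0.058004 − 36.149·0.18704)/(-14.865)] = 3.96·0.62819 = 2.4877 g/L.

2.49 g/L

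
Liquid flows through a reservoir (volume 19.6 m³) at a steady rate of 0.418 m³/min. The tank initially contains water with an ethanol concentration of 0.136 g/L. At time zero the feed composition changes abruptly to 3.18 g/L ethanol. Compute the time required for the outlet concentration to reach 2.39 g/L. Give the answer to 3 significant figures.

Accumulation = in − out for the solute gives V dC/dt = Q(C_in − C), so τ = V/Q = 46.890 min.
C(t) = C_in + (C₀ − C_in) e^(−t/τ). Set C = 2.39 and solve for t:
e^(−t/τ) = (C − C_in)/(C₀ − C_in) = (2.39 − 3.18)/(0.136 − 3.18) = 0.25953
t = −τ ln(…) = 46.890 × 1.3489 = 63.250 min.

63.2 min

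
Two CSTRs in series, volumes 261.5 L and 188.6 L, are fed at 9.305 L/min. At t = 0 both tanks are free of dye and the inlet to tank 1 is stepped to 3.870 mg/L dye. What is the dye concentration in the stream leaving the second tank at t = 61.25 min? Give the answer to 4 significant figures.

2.788 mg/L

Each tank obeys Vᵢ dCᵢ/dt = Q(Cᵢ₋₁ − Cᵢ), so τᵢ = Vᵢ/Q.
τ₁ = 261.5/9.305 = 28.1032 min; τ₂ = 188.6/9.305 = 20.2687 min.
Tank 1: C₁ = C_in(1 − e^(−t/τ₁)). Tank 2 (τ₁ ≠ τ₂): C₂ = C_in[1 − (τ₁ e^(−t/τ₁) − τ₂ e^(−t/τ₂))/(τ₁ − τ₂)].
At t = 61.25: e^(−t/τ₁) = 0.113102, e^(−t/τ₂) = 0.0487083.
C₂ = 3.870·[1 − (28.1032·0.113102 − 20.2687·0.0487083)/(7.83450)] = 3.870·0.720307 = 2.78759 mg/L.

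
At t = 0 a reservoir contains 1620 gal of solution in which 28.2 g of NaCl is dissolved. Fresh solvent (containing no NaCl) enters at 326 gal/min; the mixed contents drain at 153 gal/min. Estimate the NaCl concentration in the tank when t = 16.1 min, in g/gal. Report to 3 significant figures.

0.00264 g/gal

Let m(t) be the amount of NaCl. Volume: V(t) = V₀ + (Q_in − Q_out) t = 1620 + 173.00 t; V(16.1) = 4405.3 gal.
Species balance (pure solvent in): dm/dt = −Q_out · m/V(t).
Separate: dm/m = −Q_out dt/V(t) ⇒ ln(m/m₀) = −(Q_out/(Q_in−Q_out)) ln(V/V₀).
m = m₀ (V₀/V)^(Q_out/(Q_in−Q_out)) = 28.2 × (1620/4405.3)^(0.88439) = 11.642 g.
C = m/V = 11.642/4405.3 = 0.0026427 g/gal.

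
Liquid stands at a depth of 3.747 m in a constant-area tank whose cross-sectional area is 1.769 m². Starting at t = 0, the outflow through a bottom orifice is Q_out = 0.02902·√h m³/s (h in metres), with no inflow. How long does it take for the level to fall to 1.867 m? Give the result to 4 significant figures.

With no inflow, A dh/dt = −0.02902 √h.
∫ h^(−1/2) dh = −(0.02902/A) ∫ dt, giving 2√h = 2√h₀ − (0.02902/A) t.
t = 2A(√h₀ − √h)/0.02902 = 2·1.769·(√3.747 − √1.867)/0.02902
  = 3.53800 × (1.93572 − 1.36638) / 0.02902 = 69.4110 s.

69.41 s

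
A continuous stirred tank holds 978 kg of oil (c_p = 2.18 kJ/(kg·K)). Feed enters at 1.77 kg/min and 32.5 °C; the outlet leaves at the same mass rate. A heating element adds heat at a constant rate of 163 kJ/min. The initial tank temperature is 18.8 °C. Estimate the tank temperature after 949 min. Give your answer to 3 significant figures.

64.7 °C

M c_p dT/dt = ṁ c_p (T_in − T) + Q̇.
Rearrange: dT/dt = (T_ss − T)/τ with τ = M/ṁ = 552.54 min and T_ss = T_in + Q̇/(ṁ c_p) = 74.743 °C.
Integrating: T(t) = T_ss + (T₀ − T_ss) e^(−t/τ).
T(949) = 74.743 + (-55.943)·e^(−949/552.54) = 74.743 + (-55.943)·0.17951 = 64.701 °C.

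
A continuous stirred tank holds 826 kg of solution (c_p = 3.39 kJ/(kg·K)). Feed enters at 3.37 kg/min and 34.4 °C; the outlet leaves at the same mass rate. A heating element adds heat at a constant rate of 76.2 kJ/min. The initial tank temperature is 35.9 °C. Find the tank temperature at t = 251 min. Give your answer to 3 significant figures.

M c_p dT/dt = ṁ c_p (T_in − T) + Q̇.
τ = M/ṁ = 245.10 min; T_ss = T_in + Q̇/(ṁ c_p) = 34.4 + 76.2/(3.37·3.39) = 41.070 °C.
T approaches T_ss exponentially: T(t) = T_ss + (T₀ − T_ss) e^(−t/τ).
T(251) = 41.070 + (-5.1700)·e^(−251/245.10) = 41.070 + (-5.1700)·0.35914 = 39.213 °C.

39.2 °C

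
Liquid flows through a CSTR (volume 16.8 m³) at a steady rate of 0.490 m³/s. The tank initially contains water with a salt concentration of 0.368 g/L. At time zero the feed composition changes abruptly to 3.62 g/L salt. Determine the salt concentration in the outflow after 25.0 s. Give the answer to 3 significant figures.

Unsteady species balance (constant V, well mixed): V dC/dt = Q(C_in − C).
Rewrite as dC/dt + C/τ = C_in/τ, τ = V/Q = 34.286 s.
This is linear first-order; C(t) = C_in + (C₀ − C_in) e^(−t/τ).
C(25.0) = 3.62 + (0.368 − 3.62)·e^(−25.0/34.286) = 3.62 + (-3.2520)·0.48231 = 2.0515 g/L.

2.05 g/L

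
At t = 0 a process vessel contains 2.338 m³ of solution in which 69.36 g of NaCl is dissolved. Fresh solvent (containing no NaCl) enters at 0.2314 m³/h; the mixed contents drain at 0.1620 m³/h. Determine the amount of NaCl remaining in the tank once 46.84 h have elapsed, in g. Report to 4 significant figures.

9.071 g

Let m(t) be the amount of NaCl. Volume: V(t) = V₀ + (Q_in − Q_out) t = 2.338 + 0.0694000 t; V(46.84) = 5.58870 m³.
No NaCl enters, so dm/dt = −Q_out · (m/V).
Separate: dm/m = −Q_out dt/V(t) ⇒ ln(m/m₀) = −(Q_out/(Q_in−Q_out)) ln(V/V₀).
m = m₀ (V₀/V)^(Q_out/(Q_in−Q_out)) = 69.36 × (2.338/5.58870)^(2.33429) = 9.07106 g.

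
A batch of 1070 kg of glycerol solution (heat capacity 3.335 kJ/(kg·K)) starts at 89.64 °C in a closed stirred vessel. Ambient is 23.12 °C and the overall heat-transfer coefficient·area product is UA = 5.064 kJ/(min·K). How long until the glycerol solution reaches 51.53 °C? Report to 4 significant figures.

599.5 min

First-law balance (no shaft work): M c_p dT/dt = −UA(T − T_amb).
τ = M c_p/UA = 704.670 min; T_ss = T_amb = 23.1200 °C.
T(t) = T_ss + (T₀ − T_ss)e^(−t/τ); set T = 51.53:
t = −τ ln[(T − T_ss)/(T₀ − T_ss)] = −704.670 · ln(0.427090) = 599.506 min.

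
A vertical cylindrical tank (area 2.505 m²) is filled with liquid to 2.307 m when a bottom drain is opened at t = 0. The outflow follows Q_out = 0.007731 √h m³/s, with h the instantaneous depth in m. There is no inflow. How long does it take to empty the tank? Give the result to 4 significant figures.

984.3 s

With no inflow, A dh/dt = −0.007731 √h.
Separate and integrate: 2(√h − √h₀) = −(0.007731/A) t.
Set h = 0: 2√h₀ = (0.007731/A) t_empty ⇒ t_empty = 2A√h₀/0.007731.
t_empty = 2·2.505·√2.307/0.007731 = 5.01000·1.51888/0.007731 = 984.296 s.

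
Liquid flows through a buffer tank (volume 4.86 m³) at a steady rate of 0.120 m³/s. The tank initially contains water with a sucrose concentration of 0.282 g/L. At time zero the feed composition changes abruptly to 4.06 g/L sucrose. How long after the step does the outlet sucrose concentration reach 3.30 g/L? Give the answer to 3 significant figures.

64.9 s

Transient balance on the dissolved component: V dC/dt = Q(C_in − C), so τ = V/Q = 40.500 s.
C(t) = C_in + (C₀ − C_in) e^(−t/τ). Set C = 3.30 and solve for t:
e^(−t/τ) = (C − C_in)/(C₀ − C_in) = (3.30 − 4.06)/(0.282 − 4.06) = 0.20116
t = −τ ln(…) = 40.500 × 1.6036 = 64.947 s.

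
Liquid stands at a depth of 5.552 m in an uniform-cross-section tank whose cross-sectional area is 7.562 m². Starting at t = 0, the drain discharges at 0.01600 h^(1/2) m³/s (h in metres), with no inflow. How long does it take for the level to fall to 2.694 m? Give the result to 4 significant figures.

675.8 s

A dh/dt = −Q_out = −0.01600 √h.
This is separable: 2 d(√h)/dt = −0.01600/A, so √h = √h₀ − (0.01600/(2A)) t.
t = 2A(√h₀ − √h)/0.01600 = 2·7.562·(√5.552 − √2.694)/0.01600
  = 15.1240 × (2.35627 − 1.64134) / 0.01600 = 675.785 s.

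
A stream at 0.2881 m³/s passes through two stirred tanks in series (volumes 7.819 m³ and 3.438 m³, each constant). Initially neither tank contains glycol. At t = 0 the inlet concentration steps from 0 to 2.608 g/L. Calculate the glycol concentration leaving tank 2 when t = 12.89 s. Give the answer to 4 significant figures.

0.4081 g/L

Species balance on tank i: dCᵢ/dt = (Cᵢ₋₁ − Cᵢ)/τᵢ with τᵢ = Vᵢ/Q.
τ₁ = 7.819/0.2881 = 27.1399 s; τ₂ = 3.438/0.2881 = 11.9334 s.
Solving the cascade with C₁(0)=C₂(0)=0 gives C₂(t) = C_in[1 − (τ₁ e^(−t/τ₁) − τ₂ e^(−t/τ₂))/(τ₁ − τ₂)].
At t = 12.89: e^(−t/τ₁) = 0.621918, e^(−t/τ₂) = 0.339539.
C₂ = 2.608·[1 − (27.1399·0.621918 − 11.9334·0.339539)/(15.2065)] = 2.608·0.156484 = 0.408111 g/L.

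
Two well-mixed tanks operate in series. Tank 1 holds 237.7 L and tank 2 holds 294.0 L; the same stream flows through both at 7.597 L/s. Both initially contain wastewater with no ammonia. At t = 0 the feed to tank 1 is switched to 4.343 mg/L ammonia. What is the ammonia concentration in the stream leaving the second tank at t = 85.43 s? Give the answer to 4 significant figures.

Each tank obeys Vᵢ dCᵢ/dt = Q(Cᵢ₋₁ − Cᵢ), so τᵢ = Vᵢ/Q.
τ₁ = 237.7/7.597 = 31.2887 s; τ₂ = 294.0/7.597 = 38.6995 s.
Tank 1: C₁ = C_in(1 − e^(−t/τ₁)). Tank 2 (τ₁ ≠ τ₂): C₂ = C_in[1 − (τ₁ e^(−t/τ₁) − τ₂ e^(−t/τ₂))/(τ₁ − τ₂)].
At t = 85.43: e^(−t/τ₁) = 0.0651944, e^(−t/τ₂) = 0.109973.
C₂ = 4.343·[1 − (31.2887·0.0651944 − 38.6995·0.109973)/(-7.41082)] = 4.343·0.700972 = 3.04432 mg/L.

3.044 mg/L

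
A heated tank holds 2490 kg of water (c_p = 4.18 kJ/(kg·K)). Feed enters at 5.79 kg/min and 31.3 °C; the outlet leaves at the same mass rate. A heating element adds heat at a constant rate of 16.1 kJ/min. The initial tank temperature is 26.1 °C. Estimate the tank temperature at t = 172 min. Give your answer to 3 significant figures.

Unsteady energy balance on the tank contents: M c_p dT/dt = ṁ c_p (T_in − T) + 16.1.
τ = M/ṁ = 430.05 min; T_ss = T_in + Q̇/(ṁ c_p) = 31.3 + 16.1/(5.79·4.18) = 31.965 °C.
Integrating: T(t) = T_ss + (T₀ − T_ss) e^(−t/τ).
T(172) = 31.965 + (-5.8652)·e^(−172/430.05) = 31.965 + (-5.8652)·0.67035 = 28.033 °C.

28.0 °C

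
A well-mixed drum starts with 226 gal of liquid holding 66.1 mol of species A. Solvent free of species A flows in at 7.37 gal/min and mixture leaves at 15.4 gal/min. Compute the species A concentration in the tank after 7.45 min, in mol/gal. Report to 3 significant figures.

0.221 mol/gal

Let m(t) be the amount of species A. Volume: V(t) = V₀ + (Q_in − Q_out) t = 226 − 8.0300 t; V(7.45) = 166.18 gal.
No species A enters, so dm/dt = −Q_out · (m/V).
Separate: dm/m = −Q_out dt/V(t) ⇒ ln(m/m₀) = −(Q_out/(Q_in−Q_out)) ln(V/V₀).
m = m₀ (V₀/V)^(Q_out/(Q_in−Q_out)) = 66.1 × (226/166.18)^(-1.9178) = 36.652 mol.
C = m/V = 36.652/166.18 = 0.22056 mol/gal.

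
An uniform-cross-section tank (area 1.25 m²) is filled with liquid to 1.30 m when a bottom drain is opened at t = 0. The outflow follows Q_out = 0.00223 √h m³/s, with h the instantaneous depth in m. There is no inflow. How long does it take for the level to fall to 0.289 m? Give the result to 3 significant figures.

Volume balance on the tank: A dh/dt = −0.00223 √h.
Separate and integrate: 2(√h − √h₀) = −(0.00223/A) t.
t = 2A(√h₀ − √h)/0.00223 = 2·1.25·(√1.30 − √0.289)/0.00223
  = 2.5000 × (1.1402 − 0.53759) / 0.00223 = 675.55 s.

676 s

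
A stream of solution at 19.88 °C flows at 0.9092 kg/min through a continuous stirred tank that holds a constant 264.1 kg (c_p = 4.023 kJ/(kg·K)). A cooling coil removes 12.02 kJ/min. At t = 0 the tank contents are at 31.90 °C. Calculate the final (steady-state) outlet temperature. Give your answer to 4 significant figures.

16.59 °C

M c_p dT/dt = ṁ c_p (T_in − T) − Q̇.
At steady state dT/dt = 0 ⇒ T_ss = T_in − Q̇/(ṁ c_p) = 19.88 − 12.02/(0.9092·4.023) = 16.5938 °C.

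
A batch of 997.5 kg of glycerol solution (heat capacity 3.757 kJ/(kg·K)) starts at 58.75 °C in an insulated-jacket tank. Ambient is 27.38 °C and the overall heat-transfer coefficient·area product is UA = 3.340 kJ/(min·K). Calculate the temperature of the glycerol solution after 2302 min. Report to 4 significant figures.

Lumped-capacitance energy balance: M c_p dT/dt = UA(T_amb − T).
dT/dt = (T_ss − T)/τ with T_ss = T_amb = 27.3800 °C, τ = M c_p/UA = 997.5·3.757/3.340 = 1122.04 min.
Integrating: T(t) = T_ss + (T₀ − T_ss) e^(−t/τ).
T(2302) = 27.3800 + (31.3700)·0.128526 = 31.4119 °C.

31.41 °C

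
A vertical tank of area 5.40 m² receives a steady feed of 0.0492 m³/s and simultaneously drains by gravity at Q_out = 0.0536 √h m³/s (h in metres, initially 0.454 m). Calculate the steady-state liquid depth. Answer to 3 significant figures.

A dh/dt = Q_in − 0.0536 √h. Steady state requires inflow = outflow:
Q_in = 0.0536 √h_ss ⇒ √h_ss = 0.0492/0.0536 = 0.91791.
h_ss = 0.91791² = 0.84256 m. (Since h₀ = 0.454 m < h_ss, the level will rise toward this value.)

0.843 m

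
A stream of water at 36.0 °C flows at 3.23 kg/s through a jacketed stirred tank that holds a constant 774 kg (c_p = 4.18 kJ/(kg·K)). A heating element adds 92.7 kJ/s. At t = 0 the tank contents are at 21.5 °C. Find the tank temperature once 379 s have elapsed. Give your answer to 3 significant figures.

38.5 °C

M c_p dT/dt = ṁ c_p (T_in − T) + Q̇.
τ = M/ṁ = 239.63 s; T_ss = T_in + Q̇/(ṁ c_p) = 36.0 + 92.7/(3.23·4.18) = 42.866 °C.
Integrating: T(t) = T_ss + (T₀ − T_ss) e^(−t/τ).
T(379) = 42.866 + (-21.366)·e^(−379/239.63) = 42.866 + (-21.366)·0.20564 = 38.472 °C.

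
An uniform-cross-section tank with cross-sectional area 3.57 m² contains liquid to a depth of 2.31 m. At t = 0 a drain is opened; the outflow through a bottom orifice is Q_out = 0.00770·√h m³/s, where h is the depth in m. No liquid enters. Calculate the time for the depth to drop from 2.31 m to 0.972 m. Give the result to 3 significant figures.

495 s

Unsteady balance on liquid volume: A dh/dt = −0.00770 √h.
This is separable: 2 d(√h)/dt = −0.00770/A, so √h = √h₀ − (0.00770/(2A)) t.
t = 2A(√h₀ − √h)/0.00770 = 2·3.57·(√2.31 − √0.972)/0.00770
  = 7.1400 × (1.5199 − 0.98590) / 0.00770 = 495.13 s.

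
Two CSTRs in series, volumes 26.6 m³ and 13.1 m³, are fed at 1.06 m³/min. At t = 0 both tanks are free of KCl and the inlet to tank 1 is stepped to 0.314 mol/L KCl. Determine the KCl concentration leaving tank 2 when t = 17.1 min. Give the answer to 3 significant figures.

0.0774 mol/L

Each tank obeys Vᵢ dCᵢ/dt = Q(Cᵢ₋₁ − Cᵢ), so τᵢ = Vᵢ/Q.
τ₁ = 26.6/1.06 = 25.094 min; τ₂ = 13.1/1.06 = 12.358 min.
Tank 1: C₁ = C_in(1 − e^(−t/τ₁)). Tank 2 (τ₁ ≠ τ₂): C₂ = C_in[1 − (τ₁ e^(−t/τ₁) − τ₂ e^(−t/τ₂))/(τ₁ − τ₂)].
At t = 17.1: e^(−t/τ₁) = 0.50589, e^(−t/τ₂) = 0.25066.
C₂ = 0.314·[1 − (25.094·0.50589 − 12.358·0.25066)/(12.736)] = 0.314·0.24643 = 0.077380 mol/L.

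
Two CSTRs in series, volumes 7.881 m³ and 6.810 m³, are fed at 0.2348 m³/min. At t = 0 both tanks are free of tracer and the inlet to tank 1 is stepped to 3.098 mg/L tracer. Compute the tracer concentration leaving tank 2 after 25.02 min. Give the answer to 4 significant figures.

0.5938 mg/L

Each tank obeys Vᵢ dCᵢ/dt = Q(Cᵢ₋₁ − Cᵢ), so τᵢ = Vᵢ/Q.
τ₁ = 7.881/0.2348 = 33.5647 min; τ₂ = 6.810/0.2348 = 29.0034 min.
Tank 1: C₁ = C_in(1 − e^(−t/τ₁)). Tank 2 (τ₁ ≠ τ₂): C₂ = C_in[1 − (τ₁ e^(−t/τ₁) − τ₂ e^(−t/τ₂))/(τ₁ − τ₂)].
At t = 25.02: e^(−t/τ₁) = 0.474532, e^(−t/τ₂) = 0.422039.
C₂ = 3.098·[1 − (33.5647·0.474532 − 29.0034·0.422039)/(4.56133)] = 3.098·0.191686 = 0.593844 mg/L.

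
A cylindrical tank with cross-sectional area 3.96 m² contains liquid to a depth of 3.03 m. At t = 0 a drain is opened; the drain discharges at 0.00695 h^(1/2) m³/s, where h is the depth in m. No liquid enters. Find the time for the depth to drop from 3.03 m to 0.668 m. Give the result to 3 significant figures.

A dh/dt = −Q_out = −0.00695 √h.
This is separable: 2 d(√h)/dt = −0.00695/A, so √h = √h₀ − (0.00695/(2A)) t.
t = 2A(√h₀ − √h)/0.00695 = 2·3.96·(√3.03 − √0.668)/0.00695
  = 7.9200 × (1.7407 − 0.81731) / 0.00695 = 1052.3 s.

1050 s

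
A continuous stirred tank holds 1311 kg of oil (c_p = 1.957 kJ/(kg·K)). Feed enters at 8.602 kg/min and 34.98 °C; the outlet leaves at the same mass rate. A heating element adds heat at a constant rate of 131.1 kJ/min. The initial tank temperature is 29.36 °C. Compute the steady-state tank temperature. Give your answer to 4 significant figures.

42.77 °C

Heat balance on the well-mixed liquid: M c_p dT/dt = ṁ c_p (T_in − T) + 131.1.
At steady state dT/dt = 0 ⇒ T_ss = T_in + Q̇/(ṁ c_p) = 34.98 + 131.1/(8.602·1.957) = 42.7678 °C.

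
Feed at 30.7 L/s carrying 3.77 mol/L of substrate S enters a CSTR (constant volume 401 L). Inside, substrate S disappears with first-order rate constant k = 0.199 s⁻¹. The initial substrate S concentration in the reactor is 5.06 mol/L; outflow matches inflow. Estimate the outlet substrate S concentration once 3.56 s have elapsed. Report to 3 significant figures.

2.55 mol/L

V dC/dt = Q(C_in − C) − k V C.
This is linear with rate a = Q/V + k = 0.27556 s⁻¹.
C_ss = Q C_in/(Q + kV) = 1.0474 mol/L; C(t) = C_ss + (C₀ − C_ss) e^(−a t).
C(3.56) = 1.0474 + (4.0126)·e^(−0.27556·3.56) = 1.0474 + (4.0126)·0.37494 = 2.5519 mol/L.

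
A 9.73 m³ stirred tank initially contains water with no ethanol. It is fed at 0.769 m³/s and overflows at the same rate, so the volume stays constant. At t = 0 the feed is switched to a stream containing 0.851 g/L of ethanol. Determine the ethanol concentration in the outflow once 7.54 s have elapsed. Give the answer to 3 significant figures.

0.382 g/L

Transient balance on the dissolved component: V dC/dt = Q(C_in − C).
Time constant τ = V/Q = 9.73/0.769 = 12.653 s.
This is linear first-order; C(t) = C_in + (C₀ − C_in) e^(−t/τ).
C(7.54) = 0.851 + (0 − 0.851)·e^(−7.54/12.653) = 0.851 + (-0.85100)·0.55106 = 0.38205 g/L.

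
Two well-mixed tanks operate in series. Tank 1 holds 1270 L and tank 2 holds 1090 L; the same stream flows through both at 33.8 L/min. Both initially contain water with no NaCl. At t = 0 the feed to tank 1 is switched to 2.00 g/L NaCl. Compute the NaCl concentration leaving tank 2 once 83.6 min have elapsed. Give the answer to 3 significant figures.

1.38 g/L

Time constants: τᵢ = Vᵢ/Q for each well-mixed tank.
τ₁ = 1270/33.8 = 37.574 min; τ₂ = 1090/33.8 = 32.249 min.
Tank 1: C₁ = C_in(1 − e^(−t/τ₁)). Tank 2 (τ₁ ≠ τ₂): C₂ = C_in[1 − (τ₁ e^(−t/τ₁) − τ₂ e^(−t/τ₂))/(τ₁ − τ₂)].
At t = 83.6: e^(−t/τ₁) = 0.10807, e^(−t/τ₂) = 0.074843.
C₂ = 2.00·[1 − (37.574·0.10807 − 32.249·0.074843)/(5.3254)] = 2.00·0.69070 = 1.3814 g/L.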